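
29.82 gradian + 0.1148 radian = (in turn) 0.09282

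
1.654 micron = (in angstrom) 1.654e+04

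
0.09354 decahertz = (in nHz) 9.354e+08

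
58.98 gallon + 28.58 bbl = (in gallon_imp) 1049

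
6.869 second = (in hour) 0.001908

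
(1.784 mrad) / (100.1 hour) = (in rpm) 4.727e-08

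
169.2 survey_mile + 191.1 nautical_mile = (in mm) 6.262e+08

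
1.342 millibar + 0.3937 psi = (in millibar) 28.49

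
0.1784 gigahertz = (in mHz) 1.784e+11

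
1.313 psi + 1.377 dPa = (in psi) 1.313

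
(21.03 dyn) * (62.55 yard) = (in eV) 7.507e+16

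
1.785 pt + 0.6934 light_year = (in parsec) 0.2126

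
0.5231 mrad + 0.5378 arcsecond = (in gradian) 0.03347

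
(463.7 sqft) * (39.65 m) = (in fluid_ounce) 5.776e+07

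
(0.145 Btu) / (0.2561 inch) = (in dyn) 2.352e+09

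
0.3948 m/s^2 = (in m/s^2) 0.3948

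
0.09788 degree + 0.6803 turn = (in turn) 0.6806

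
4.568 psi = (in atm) 0.3108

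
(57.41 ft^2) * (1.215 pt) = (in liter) 2.286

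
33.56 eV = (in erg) 5.377e-11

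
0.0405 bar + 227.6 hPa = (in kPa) 26.81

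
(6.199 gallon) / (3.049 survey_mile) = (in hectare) 4.782e-10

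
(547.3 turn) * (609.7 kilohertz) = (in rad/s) 2.097e+09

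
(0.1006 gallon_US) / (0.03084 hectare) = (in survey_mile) 7.673e-10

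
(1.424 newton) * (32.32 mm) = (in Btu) 4.362e-05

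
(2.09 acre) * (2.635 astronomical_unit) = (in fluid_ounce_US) 1.127e+20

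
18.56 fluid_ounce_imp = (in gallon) 0.1393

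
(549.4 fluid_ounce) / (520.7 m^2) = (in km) 3.12e-08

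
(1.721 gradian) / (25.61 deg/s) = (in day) 7e-07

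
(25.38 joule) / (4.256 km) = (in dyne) 596.3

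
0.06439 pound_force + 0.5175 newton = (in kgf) 0.08198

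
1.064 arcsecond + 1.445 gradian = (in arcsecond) 4683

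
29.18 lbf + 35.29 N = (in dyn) 1.651e+07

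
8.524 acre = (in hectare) 3.45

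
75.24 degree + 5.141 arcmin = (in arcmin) 4520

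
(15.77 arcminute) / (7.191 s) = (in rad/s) 0.0006379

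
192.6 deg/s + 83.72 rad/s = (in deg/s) 4989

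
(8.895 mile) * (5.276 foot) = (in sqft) 2.478e+05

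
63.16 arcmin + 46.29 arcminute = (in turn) 0.005067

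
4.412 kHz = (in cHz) 4.412e+05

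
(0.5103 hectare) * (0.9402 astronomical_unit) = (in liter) 7.177e+17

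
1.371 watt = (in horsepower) 0.001839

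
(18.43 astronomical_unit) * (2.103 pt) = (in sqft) 2.202e+10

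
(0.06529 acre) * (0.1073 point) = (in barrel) 0.06291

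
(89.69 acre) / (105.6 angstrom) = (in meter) 3.437e+13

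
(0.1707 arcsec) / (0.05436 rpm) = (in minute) 2.423e-06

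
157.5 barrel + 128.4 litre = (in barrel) 158.3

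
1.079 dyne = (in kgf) 1.1e-06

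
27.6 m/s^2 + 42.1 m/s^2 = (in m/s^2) 69.7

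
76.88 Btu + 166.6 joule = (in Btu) 77.04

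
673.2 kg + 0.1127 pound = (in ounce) 2.375e+04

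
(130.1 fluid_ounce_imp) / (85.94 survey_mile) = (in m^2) 2.673e-08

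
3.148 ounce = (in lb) 0.1968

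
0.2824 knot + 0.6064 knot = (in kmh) 1.646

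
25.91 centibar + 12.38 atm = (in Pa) 1.28e+06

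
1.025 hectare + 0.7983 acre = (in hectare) 1.348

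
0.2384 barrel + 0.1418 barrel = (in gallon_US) 15.97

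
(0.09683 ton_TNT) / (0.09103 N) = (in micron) 4.451e+15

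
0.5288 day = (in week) 0.07554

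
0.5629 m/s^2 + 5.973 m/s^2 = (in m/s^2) 6.536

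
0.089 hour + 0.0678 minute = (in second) 324.5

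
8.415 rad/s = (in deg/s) 482.1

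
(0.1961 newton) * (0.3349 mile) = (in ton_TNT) 2.526e-08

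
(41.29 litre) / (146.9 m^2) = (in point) 0.7967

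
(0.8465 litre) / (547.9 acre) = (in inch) 1.503e-08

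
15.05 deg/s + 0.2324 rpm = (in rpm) 2.741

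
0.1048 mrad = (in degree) 0.006005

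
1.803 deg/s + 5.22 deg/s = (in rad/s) 0.1226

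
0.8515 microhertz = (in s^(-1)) 8.515e-07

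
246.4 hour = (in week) 1.467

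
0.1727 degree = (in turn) 0.0004797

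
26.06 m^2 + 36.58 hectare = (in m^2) 3.658e+05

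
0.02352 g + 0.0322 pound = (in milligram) 1.463e+04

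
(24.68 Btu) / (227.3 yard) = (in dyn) 1.253e+07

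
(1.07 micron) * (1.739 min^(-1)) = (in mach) 9.108e-11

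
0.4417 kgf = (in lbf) 0.9738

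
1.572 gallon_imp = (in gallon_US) 1.888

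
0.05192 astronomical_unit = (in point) 2.202e+13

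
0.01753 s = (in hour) 4.869e-06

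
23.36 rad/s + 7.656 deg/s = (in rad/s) 23.49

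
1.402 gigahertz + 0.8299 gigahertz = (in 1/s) 2.232e+09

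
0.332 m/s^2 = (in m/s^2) 0.332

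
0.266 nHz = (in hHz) 2.66e-12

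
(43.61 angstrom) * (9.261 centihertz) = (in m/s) 4.039e-10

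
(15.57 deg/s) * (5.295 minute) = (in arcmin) 2.968e+05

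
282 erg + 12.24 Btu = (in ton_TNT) 3.086e-06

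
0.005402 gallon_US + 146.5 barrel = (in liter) 2.329e+04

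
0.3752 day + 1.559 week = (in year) 0.03093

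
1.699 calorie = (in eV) 4.437e+19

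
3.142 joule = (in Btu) 0.002978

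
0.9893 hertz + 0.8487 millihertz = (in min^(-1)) 59.41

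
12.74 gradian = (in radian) 0.2001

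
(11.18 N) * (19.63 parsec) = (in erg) 6.772e+25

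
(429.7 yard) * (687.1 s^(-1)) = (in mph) 6.039e+05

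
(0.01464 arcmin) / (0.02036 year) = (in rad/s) 6.633e-12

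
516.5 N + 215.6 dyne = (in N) 516.5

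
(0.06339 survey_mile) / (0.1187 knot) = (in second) 1671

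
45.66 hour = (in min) 2740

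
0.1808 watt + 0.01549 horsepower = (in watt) 11.73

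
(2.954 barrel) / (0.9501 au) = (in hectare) 3.304e-16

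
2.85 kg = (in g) 2850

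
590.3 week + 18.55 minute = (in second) 3.57e+08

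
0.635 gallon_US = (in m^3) 0.002404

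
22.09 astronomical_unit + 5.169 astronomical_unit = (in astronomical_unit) 27.26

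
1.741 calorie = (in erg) 7.284e+07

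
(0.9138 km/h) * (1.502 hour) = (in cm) 1.373e+05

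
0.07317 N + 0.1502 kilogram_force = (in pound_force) 0.3476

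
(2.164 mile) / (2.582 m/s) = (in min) 22.48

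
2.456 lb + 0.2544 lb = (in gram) 1229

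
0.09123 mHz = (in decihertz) 0.0009123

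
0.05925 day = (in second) 5119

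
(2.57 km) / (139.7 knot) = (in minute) 0.596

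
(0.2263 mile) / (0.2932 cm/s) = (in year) 0.003939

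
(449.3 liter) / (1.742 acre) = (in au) 4.26e-16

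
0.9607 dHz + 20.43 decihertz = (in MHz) 2.139e-06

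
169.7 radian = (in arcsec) 3.5e+07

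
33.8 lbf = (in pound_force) 33.8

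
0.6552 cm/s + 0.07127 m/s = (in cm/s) 7.782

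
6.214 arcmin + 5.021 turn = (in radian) 31.55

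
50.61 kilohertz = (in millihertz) 5.061e+07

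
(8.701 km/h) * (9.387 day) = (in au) 1.31e-05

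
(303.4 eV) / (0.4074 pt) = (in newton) 3.382e-13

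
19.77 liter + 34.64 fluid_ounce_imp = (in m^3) 0.02075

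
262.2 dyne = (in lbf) 0.0005894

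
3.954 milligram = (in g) 0.003954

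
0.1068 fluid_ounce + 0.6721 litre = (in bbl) 0.004247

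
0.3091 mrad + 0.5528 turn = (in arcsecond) 7.165e+05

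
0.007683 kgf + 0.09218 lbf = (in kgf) 0.0495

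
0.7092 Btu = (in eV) 4.67e+21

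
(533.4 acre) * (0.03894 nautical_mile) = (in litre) 1.557e+11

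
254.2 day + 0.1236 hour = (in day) 254.2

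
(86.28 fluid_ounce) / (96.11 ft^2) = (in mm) 0.2858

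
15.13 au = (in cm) 2.263e+14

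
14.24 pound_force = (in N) 63.34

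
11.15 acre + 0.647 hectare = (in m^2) 5.159e+04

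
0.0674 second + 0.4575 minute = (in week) 4.55e-05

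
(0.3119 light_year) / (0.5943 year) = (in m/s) 1.574e+08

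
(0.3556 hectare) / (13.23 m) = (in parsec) 8.711e-15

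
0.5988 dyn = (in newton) 5.988e-06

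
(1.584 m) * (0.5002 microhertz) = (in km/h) 2.852e-06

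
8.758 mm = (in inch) 0.3448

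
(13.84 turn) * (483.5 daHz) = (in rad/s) 4.204e+05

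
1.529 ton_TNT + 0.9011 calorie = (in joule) 6.397e+09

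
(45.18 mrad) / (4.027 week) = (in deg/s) 1.063e-06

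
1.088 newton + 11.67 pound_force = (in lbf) 11.91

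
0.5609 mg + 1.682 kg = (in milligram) 1.682e+06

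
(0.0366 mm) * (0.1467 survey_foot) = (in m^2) 1.637e-06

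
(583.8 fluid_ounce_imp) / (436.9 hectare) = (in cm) 3.797e-07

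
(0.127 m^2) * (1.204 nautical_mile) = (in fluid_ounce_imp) 9.967e+06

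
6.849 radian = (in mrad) 6849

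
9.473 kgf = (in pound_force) 20.88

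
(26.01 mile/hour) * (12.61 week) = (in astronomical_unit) 0.0005928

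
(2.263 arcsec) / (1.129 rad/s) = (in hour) 2.699e-09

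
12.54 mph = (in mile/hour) 12.54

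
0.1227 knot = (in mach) 0.0001854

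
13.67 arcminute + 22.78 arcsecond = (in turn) 0.0006504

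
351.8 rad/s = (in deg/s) 2.016e+04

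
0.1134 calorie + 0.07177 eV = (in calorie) 0.1134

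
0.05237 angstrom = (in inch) 2.062e-10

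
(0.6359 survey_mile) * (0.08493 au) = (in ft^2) 1.4e+14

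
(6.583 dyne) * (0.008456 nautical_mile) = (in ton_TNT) 2.464e-13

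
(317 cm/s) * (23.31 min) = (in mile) 2.755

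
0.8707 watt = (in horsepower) 0.001168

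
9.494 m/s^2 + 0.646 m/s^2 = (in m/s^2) 10.14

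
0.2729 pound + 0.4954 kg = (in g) 619.2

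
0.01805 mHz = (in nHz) 1.805e+04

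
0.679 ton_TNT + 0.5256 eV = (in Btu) 2.693e+06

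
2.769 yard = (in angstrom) 2.532e+10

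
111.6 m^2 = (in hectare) 0.01116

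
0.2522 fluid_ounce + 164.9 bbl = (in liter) 2.622e+04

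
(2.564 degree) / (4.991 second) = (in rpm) 0.08562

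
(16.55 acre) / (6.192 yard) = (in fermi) 1.183e+19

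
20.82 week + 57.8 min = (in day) 145.8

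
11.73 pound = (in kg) 5.321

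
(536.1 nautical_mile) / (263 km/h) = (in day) 0.1573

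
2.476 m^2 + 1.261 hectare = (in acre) 3.117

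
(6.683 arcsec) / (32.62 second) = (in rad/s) 9.933e-07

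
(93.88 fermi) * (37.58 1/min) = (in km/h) 2.117e-13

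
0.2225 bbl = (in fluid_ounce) 1196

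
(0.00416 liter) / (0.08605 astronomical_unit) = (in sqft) 3.478e-15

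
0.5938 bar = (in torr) 445.4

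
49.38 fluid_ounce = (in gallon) 0.3858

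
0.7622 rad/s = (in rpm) 7.278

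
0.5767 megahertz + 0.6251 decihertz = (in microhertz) 5.767e+11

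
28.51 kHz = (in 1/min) 1.711e+06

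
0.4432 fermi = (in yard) 4.847e-16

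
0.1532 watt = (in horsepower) 0.0002054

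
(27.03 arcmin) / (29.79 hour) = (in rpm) 7.001e-07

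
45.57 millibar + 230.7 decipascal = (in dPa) 4.58e+04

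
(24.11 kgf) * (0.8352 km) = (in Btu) 187.2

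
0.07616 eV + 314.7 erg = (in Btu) 2.983e-08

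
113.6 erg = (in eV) 7.09e+13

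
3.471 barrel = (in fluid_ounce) 1.866e+04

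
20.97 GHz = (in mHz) 2.097e+13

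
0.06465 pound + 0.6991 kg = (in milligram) 7.284e+05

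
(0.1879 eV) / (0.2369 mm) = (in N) 1.271e-16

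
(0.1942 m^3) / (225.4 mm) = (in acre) 0.0002129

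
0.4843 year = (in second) 1.527e+07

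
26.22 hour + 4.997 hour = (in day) 1.301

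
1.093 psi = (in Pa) 7536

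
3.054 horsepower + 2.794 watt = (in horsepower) 3.058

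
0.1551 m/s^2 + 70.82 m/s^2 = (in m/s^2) 70.98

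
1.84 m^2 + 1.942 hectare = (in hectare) 1.942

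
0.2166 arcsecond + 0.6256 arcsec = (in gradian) 0.0002599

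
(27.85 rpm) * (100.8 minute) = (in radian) 1.764e+04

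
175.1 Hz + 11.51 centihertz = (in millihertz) 1.752e+05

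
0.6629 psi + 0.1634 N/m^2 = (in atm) 0.04511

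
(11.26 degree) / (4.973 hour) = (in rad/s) 1.098e-05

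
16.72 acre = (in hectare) 6.766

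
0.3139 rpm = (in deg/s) 1.883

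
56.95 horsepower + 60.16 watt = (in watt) 4.253e+04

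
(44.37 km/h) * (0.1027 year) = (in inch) 1.572e+09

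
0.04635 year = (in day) 16.92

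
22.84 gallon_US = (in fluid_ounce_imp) 3043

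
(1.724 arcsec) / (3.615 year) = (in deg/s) 4.201e-12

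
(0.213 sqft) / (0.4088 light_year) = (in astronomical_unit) 3.42e-29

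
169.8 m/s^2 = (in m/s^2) 169.8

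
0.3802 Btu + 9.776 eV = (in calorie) 95.87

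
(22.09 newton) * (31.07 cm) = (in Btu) 0.006505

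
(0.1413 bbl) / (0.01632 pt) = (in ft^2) 4.2e+04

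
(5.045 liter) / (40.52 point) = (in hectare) 3.529e-05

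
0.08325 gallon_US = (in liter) 0.3151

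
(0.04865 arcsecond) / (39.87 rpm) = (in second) 5.649e-08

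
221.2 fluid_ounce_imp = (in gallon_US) 1.66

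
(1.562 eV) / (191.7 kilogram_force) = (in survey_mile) 8.272e-26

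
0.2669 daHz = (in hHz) 0.02669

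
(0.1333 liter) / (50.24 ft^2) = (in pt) 0.08096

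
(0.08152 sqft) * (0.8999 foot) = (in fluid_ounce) 70.24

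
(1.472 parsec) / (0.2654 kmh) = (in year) 1.954e+10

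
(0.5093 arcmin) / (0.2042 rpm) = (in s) 0.006928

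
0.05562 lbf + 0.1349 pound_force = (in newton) 0.8475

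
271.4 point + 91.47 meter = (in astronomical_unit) 6.121e-10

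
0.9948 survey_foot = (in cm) 30.32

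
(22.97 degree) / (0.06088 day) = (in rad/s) 7.622e-05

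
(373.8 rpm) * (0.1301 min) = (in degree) 1.751e+04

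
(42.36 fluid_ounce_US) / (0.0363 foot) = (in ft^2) 1.219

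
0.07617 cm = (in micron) 761.7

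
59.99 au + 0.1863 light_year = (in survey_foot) 5.812e+15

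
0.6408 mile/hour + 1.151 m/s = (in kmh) 5.175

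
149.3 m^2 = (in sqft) 1607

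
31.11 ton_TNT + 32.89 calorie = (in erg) 1.302e+18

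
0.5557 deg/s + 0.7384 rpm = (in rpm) 0.831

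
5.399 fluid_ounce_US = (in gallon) 0.04218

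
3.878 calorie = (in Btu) 0.01538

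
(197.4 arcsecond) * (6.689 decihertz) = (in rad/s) 0.0006402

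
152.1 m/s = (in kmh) 547.6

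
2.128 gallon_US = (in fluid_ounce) 272.4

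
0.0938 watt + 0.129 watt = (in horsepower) 0.0002988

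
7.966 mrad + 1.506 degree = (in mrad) 34.25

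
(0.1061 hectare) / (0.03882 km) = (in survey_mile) 0.01698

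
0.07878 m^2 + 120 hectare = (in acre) 296.5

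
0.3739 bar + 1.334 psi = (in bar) 0.4659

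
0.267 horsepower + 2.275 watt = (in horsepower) 0.2701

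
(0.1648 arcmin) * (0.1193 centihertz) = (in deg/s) 3.277e-06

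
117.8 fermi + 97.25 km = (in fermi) 9.725e+19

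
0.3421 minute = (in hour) 0.005702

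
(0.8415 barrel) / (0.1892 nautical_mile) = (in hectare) 3.818e-08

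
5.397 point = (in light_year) 2.012e-19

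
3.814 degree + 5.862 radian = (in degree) 339.7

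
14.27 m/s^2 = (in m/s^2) 14.27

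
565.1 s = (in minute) 9.418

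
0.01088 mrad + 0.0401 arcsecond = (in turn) 1.763e-06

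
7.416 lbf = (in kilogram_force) 3.364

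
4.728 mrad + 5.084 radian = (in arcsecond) 1.05e+06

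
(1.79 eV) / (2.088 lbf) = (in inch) 1.216e-18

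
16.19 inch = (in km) 0.0004112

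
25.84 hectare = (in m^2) 2.584e+05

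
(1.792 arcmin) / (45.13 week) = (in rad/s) 1.91e-11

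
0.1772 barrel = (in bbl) 0.1772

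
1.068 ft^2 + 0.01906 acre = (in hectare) 0.007723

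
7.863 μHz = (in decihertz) 7.863e-05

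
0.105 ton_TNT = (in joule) 4.393e+08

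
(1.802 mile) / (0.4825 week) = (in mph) 0.02223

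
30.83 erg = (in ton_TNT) 7.369e-16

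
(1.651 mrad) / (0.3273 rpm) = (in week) 7.965e-08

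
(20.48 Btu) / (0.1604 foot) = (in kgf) 4.507e+04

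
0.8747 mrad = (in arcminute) 3.007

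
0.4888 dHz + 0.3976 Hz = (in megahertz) 4.465e-07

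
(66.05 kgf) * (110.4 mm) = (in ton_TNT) 1.709e-08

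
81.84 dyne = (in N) 0.0008184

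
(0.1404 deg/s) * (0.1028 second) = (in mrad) 0.2519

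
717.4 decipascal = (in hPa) 0.7174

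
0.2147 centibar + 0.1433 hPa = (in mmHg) 1.718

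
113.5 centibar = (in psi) 16.46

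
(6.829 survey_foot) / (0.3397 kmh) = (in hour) 0.006127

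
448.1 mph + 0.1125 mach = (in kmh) 859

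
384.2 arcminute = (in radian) 0.1118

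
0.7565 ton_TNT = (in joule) 3.165e+09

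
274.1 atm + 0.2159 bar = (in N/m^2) 2.779e+07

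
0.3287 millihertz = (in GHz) 3.287e-13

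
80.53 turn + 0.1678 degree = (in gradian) 3.221e+04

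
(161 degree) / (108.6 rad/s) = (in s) 0.02587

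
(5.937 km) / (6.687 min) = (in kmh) 53.27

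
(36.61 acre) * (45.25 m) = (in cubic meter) 6.704e+06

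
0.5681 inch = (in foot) 0.04734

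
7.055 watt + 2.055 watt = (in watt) 9.11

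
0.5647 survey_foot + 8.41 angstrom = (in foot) 0.5647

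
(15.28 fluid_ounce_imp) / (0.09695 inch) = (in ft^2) 1.898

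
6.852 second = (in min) 0.1142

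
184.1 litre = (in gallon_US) 48.63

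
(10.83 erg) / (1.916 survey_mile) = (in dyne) 3.512e-05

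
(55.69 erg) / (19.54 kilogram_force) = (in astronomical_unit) 1.943e-19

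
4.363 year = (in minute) 2.293e+06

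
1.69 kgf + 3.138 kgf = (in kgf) 4.828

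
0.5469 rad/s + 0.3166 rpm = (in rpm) 5.539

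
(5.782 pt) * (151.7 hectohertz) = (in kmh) 111.4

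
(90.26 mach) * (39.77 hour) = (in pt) 1.247e+13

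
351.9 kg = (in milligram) 3.519e+08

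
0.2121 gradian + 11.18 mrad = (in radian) 0.01451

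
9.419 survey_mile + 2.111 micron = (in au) 1.013e-07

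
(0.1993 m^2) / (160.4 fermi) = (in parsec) 4.027e-05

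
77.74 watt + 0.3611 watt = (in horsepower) 0.1047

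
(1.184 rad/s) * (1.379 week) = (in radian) 9.875e+05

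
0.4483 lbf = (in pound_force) 0.4483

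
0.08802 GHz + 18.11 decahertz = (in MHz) 88.02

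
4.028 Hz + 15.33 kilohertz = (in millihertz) 1.533e+07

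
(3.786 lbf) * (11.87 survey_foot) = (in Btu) 0.05775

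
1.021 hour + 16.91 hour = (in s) 6.455e+04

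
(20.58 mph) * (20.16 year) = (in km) 5.849e+06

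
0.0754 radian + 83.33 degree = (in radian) 1.53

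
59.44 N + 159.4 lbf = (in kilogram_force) 78.36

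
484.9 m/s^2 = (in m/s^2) 484.9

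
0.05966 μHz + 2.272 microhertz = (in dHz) 2.332e-05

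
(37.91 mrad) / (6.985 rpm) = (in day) 5.999e-07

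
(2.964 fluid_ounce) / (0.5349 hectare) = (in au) 1.095e-19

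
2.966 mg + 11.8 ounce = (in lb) 0.7375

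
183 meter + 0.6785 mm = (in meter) 183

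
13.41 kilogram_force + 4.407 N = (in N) 135.9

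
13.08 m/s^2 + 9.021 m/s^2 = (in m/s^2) 22.1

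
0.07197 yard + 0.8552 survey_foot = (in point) 925.4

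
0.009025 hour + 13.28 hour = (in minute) 797.3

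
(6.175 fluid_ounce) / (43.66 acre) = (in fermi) 1.034e+06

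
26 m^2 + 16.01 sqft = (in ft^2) 295.9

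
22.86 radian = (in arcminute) 7.859e+04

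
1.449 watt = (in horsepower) 0.001943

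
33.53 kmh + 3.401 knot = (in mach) 0.03249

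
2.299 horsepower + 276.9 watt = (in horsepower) 2.67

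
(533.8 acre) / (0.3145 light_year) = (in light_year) 7.674e-26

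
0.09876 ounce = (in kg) 0.0028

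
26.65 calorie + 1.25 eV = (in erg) 1.115e+09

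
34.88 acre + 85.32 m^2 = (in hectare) 14.12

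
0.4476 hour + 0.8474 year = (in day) 309.3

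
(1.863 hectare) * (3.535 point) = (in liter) 2.323e+04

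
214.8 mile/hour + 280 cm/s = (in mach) 0.2902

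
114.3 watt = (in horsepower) 0.1533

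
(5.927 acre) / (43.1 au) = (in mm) 3.72e-06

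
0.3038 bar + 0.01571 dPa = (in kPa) 30.38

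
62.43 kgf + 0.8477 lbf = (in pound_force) 138.5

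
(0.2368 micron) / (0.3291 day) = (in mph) 1.863e-11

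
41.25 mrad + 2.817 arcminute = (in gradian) 2.678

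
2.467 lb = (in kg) 1.119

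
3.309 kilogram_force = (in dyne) 3.245e+06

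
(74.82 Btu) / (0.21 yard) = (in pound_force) 9.242e+04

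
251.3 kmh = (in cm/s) 6981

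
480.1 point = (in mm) 169.4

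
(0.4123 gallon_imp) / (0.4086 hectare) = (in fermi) 4.587e+08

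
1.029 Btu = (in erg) 1.086e+10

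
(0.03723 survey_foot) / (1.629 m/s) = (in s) 0.006966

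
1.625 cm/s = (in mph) 0.03635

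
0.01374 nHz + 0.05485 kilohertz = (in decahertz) 5.485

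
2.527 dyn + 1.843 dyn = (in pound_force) 9.824e-06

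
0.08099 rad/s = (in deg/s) 4.64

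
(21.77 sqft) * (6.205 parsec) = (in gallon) 1.023e+20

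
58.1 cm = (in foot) 1.906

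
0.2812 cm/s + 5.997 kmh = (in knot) 3.244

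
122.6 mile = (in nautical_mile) 106.5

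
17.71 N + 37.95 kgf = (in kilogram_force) 39.76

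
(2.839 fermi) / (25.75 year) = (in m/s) 3.496e-24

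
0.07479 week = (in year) 0.001434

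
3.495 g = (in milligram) 3495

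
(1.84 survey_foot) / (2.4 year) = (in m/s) 7.41e-09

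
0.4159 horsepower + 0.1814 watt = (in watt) 310.3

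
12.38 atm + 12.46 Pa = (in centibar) 1254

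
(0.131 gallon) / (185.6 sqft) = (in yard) 3.145e-05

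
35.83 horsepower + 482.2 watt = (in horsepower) 36.48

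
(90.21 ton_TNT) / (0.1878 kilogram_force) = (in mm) 2.049e+14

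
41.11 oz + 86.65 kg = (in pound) 193.6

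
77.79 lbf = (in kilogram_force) 35.28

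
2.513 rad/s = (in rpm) 24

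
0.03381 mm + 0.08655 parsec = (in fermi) 2.671e+30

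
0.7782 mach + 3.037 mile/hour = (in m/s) 266.3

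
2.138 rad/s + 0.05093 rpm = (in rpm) 20.47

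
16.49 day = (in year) 0.04518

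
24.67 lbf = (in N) 109.7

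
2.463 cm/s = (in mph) 0.0551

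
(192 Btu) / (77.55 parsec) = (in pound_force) 1.903e-14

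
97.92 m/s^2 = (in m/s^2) 97.92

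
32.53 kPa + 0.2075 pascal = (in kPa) 32.53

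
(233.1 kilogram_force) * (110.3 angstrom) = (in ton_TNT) 6.026e-15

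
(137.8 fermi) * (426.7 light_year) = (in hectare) 55.63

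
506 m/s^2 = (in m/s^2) 506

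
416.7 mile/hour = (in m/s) 186.3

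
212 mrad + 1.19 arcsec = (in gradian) 13.5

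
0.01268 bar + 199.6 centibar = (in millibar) 2009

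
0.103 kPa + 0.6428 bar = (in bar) 0.6438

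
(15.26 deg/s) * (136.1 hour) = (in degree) 7.477e+06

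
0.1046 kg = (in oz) 3.69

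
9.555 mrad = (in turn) 0.001521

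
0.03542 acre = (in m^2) 143.3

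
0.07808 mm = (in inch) 0.003074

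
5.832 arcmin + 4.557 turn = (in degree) 1641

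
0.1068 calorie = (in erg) 4.469e+06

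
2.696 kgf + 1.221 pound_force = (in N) 31.87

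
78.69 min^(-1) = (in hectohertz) 0.01311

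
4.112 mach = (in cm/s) 1.4e+05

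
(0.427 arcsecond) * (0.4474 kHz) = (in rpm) 0.008844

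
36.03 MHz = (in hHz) 3.603e+05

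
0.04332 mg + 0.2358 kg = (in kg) 0.2358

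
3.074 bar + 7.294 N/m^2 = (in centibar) 307.4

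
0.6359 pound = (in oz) 10.17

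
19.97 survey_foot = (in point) 1.725e+04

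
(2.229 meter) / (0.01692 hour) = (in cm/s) 3.659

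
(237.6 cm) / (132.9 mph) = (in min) 0.0006665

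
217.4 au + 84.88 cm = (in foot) 1.067e+14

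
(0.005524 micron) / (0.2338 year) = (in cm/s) 7.492e-14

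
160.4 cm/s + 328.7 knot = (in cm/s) 1.707e+04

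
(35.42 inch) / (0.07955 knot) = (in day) 0.0002544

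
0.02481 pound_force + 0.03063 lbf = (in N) 0.2466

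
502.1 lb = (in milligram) 2.277e+08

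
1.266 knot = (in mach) 0.001913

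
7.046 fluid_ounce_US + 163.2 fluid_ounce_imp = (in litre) 4.845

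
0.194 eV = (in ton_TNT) 7.429e-30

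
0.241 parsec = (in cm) 7.436e+17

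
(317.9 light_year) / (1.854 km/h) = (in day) 6.759e+13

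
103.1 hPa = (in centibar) 10.31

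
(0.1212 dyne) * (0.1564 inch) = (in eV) 3.005e+10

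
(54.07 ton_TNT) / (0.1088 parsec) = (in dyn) 6.739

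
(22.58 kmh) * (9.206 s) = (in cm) 5774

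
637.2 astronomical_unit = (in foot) 3.127e+14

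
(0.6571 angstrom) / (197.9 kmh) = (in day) 1.383e-17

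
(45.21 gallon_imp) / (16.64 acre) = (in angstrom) 3.052e+04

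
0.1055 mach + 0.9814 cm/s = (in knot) 69.85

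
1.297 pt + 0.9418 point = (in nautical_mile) 4.265e-07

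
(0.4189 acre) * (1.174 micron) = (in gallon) 0.5258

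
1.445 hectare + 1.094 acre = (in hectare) 1.888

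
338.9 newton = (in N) 338.9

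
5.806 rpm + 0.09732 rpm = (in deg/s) 35.42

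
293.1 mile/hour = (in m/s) 131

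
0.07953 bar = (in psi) 1.153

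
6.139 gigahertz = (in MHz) 6139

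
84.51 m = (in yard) 92.42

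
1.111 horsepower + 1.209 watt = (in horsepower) 1.113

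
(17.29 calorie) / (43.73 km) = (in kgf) 0.0001687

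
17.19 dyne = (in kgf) 1.753e-05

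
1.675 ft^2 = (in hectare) 1.556e-05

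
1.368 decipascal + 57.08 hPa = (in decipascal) 5.708e+04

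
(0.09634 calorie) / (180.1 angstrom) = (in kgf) 2.282e+06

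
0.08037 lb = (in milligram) 3.646e+04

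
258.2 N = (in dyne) 2.582e+07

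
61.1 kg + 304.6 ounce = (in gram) 6.974e+04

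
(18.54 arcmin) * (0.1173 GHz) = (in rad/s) 6.326e+05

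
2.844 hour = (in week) 0.01693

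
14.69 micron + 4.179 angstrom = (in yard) 1.607e-05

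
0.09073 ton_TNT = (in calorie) 9.073e+07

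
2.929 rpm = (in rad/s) 0.3067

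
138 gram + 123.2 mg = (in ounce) 4.872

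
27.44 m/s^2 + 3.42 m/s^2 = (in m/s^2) 30.86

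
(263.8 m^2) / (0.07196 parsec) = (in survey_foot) 3.898e-13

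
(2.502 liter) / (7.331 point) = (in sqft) 10.41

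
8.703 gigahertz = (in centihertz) 8.703e+11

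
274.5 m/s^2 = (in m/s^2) 274.5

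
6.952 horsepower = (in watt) 5184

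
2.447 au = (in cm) 3.661e+13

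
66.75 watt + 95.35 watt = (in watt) 162.1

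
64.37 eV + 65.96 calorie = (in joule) 276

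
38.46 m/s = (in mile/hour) 86.03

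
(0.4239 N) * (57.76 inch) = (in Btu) 0.0005895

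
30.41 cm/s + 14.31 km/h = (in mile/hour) 9.572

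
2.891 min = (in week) 0.0002868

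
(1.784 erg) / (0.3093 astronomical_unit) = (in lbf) 8.668e-19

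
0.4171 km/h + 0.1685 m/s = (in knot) 0.5528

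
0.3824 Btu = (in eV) 2.518e+21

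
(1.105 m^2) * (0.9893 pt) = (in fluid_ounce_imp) 13.57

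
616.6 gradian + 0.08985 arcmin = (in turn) 1.542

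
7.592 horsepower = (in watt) 5661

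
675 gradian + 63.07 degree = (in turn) 1.863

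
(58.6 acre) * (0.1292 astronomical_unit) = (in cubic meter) 4.584e+15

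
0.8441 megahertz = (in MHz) 0.8441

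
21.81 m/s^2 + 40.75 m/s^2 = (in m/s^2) 62.56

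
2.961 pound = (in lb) 2.961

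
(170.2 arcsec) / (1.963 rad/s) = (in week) 6.95e-10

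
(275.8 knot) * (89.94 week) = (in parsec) 2.501e-07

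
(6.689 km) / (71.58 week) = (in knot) 0.0003003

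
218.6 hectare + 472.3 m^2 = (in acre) 540.3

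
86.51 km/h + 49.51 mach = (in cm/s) 1.688e+06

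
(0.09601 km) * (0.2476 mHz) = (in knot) 0.04621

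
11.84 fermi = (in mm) 1.184e-11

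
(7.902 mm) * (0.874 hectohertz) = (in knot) 1.342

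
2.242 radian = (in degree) 128.5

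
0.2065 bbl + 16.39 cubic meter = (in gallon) 4338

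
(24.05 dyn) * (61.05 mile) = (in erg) 2.363e+08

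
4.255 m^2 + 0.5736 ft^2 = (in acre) 0.001065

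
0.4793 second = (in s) 0.4793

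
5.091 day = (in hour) 122.2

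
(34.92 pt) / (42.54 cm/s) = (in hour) 8.044e-06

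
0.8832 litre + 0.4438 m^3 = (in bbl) 2.797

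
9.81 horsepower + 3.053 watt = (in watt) 7318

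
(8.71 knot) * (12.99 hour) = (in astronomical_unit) 1.401e-06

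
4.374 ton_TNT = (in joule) 1.83e+10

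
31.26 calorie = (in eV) 8.163e+20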